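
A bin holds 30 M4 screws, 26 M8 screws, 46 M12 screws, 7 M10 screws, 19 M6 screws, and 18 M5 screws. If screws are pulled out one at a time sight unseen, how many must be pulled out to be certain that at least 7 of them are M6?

The worst case draws every non-M6 screw first: 30 + 26 + 46 + 7 + 18 = 127.
The next 7 draws are then forced to be M6, giving 127 + 7 = 134.

134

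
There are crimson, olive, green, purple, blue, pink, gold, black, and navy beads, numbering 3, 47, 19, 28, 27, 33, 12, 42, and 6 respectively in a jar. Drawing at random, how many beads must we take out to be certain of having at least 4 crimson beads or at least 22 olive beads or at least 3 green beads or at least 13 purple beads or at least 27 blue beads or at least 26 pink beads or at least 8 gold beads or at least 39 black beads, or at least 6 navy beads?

140

Each of the 9 colors has its own threshold; avoid all of them simultaneously.
The worst case stops just short of every target: 3 crimson, 21 olive, 2 green, 12 purple, 26 blue, 25 pink, 7 gold, 38 black, 5 navy — 3 + 21 + 2 + 12 + 26 + 25 + 7 + 38 + 5 = 139 beads.
One more bead must push some color to its target, so 139 + 1 = 140.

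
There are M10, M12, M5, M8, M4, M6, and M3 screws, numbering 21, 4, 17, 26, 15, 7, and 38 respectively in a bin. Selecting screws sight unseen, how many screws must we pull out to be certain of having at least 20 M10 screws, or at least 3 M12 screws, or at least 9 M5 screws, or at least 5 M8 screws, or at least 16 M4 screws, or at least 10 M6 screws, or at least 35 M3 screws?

Each of the 7 sizes has its own threshold; avoid all of them simultaneously.
The worst case stops just short of every target: 19 M10, 2 M12, 8 M5, 4 M8, 15 M4, all 7 M6, 34 M3 — 19 + 2 + 8 + 4 + 15 + 7 + 34 = 89 screws.
One more screw must push some size to its target, so 89 + 1 = 90.

90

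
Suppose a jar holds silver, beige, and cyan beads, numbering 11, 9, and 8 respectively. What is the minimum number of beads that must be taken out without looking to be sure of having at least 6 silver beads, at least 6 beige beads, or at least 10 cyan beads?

19

Each of the 3 colors has its own threshold; avoid all of them simultaneously.
The worst case stops just short of every target: 5 silver, 5 beige, all 8 cyan — 5 + 5 + 8 = 18 beads.
One more bead must push some color to its target, so 18 + 1 = 19.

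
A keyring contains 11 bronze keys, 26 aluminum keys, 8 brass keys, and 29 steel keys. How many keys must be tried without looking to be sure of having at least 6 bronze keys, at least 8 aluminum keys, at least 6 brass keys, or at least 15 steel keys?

Each of the 4 types has its own threshold; avoid all of them simultaneously.
The worst case stops just short of every target: 5 bronze, 7 aluminum, 5 brass, 14 steel — 5 + 7 + 5 + 14 = 31 keys.
One more key must push some type to its target, so 31 + 1 = 32.

32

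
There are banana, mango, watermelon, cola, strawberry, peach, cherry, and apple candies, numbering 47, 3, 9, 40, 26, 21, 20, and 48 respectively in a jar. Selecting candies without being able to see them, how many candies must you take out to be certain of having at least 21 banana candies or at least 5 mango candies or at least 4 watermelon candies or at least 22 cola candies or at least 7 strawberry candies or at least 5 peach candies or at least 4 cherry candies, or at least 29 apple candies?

89

The worst case stops just short of every target: 20 banana, all 3 mango, 3 watermelon, 21 cola, 6 strawberry, 4 peach, 3 cherry, 28 apple — 20 + 3 + 3 + 21 + 6 + 4 + 3 + 28 = 88 candies.
One more candy must push some flavor to its target, so 88 + 1 = 89.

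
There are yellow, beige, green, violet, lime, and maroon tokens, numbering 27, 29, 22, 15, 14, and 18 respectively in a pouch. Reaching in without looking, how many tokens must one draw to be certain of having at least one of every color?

112

The hardest color to obtain is lime: we could draw every other token first — 125 − 14 = 111 tokens — without a single lime one.
The next draw must be lime, so 111 + 1 = 112.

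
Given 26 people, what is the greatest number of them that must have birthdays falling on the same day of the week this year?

There are 7 days of the week, which serve as the pigeonholes.
If each of the 7 days of the week held at most 3, the total would be at most 7 × 3 = 21 < 26, a contradiction.
So at least one holds ⌈26/7⌉ = 4.

4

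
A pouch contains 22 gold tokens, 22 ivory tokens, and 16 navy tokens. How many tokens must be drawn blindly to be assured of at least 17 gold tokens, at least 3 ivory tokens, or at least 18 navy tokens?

The worst case stops just short of every target: 16 gold, 2 ivory, all 16 navy — 16 + 2 + 16 = 34 tokens.
One more token must push some color to its target, so 34 + 1 = 35.

35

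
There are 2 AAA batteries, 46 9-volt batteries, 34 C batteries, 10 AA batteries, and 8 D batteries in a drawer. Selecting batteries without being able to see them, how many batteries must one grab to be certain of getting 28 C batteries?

94

To avoid C batteries as long as possible, exhaust the other 4 types first.
The worst case draws every non-C battery first: 2 + 46 + 10 + 8 = 66.
The next 28 draws are then forced to be C, giving 66 + 28 = 94.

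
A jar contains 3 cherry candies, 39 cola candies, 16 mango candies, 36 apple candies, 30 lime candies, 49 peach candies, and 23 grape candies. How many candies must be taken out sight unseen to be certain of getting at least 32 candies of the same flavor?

In the worst case we take at most 31 of each flavor, but all 3 cherry, all 16 mango, all 30 lime, and all 23 grape (fewer than 31), giving 3 + 31 + 16 + 31 + 30 + 31 + 23 = 165.
One more candy then forces some flavor to 32, so 165 + 1 = 166.

166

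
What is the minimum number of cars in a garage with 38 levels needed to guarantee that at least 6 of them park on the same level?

There are 38 levels acting as pigeonholes.
With 38 × 5 = 190 cars we could place exactly 5 in each, with no class reaching 6.
One more forces some class to hold 6, so 190 + 1 = 191.

191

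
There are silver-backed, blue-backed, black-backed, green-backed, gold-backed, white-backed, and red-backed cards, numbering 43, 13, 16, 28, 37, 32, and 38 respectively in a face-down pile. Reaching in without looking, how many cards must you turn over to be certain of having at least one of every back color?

195

The hardest back color to obtain is blue-backed: we could draw every other card first — 207 − 13 = 194 cards — without a single blue-backed one.
The next draw must be blue-backed, so 194 + 1 = 195.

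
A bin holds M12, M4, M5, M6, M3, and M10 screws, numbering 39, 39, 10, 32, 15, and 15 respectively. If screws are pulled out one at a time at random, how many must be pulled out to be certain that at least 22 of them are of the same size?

104

In the worst case we take at most 21 of each size, but all 10 M5, all 15 M3, and all 15 M10 (fewer than 21), giving 21 + 21 + 10 + 21 + 15 + 15 = 103.
One more screw then forces some size to 22, so 103 + 1 = 104.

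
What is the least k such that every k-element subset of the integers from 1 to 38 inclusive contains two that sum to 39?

20

Partition {1, …, 38} into 19 pairs: {1,38}, {2,37}, …, {19,20}.
Choosing 19 integers — say the integers 1 through 19 — takes one from each pair and avoids the property.
Choosing 20 forces two into the same pair by pigeonhole, and those sum to 39. So 20.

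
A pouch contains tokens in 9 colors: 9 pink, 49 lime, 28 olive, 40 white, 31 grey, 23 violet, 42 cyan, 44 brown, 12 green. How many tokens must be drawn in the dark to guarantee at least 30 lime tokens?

259

The worst case draws every non-lime token first: 9 + 28 + 40 + 31 + 23 + 42 + 44 + 12 = 229.
The next 30 draws are then forced to be lime, giving 229 + 30 = 259.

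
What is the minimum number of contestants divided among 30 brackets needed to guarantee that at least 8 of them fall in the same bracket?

There are 30 brackets acting as pigeonholes.
With 30 × 7 = 210 contestants we could place exactly 7 in each, with no class reaching 8.
One more forces some class to hold 8, so 210 + 1 = 211.

211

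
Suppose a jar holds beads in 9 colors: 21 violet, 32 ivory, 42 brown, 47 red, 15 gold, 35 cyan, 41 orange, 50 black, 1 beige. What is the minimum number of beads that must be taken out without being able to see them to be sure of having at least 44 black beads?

The worst case draws every non-black bead first: 21 + 32 + 42 + 47 + 15 + 35 + 41 + 1 = 234.
The next 44 draws are then forced to be black, giving 234 + 44 = 278.

278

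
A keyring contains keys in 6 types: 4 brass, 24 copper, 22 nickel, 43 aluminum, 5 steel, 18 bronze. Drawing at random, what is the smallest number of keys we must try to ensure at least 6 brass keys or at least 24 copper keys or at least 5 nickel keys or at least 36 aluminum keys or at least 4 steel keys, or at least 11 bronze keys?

80

The worst case stops just short of every target: all 4 brass, 23 copper, 4 nickel, 35 aluminum, 3 steel, 10 bronze — 4 + 23 + 4 + 35 + 3 + 10 = 79 keys.
One more key must push some type to its target, so 79 + 1 = 80.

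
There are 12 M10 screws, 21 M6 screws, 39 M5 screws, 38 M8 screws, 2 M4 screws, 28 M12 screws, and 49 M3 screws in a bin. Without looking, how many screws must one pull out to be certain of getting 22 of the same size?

Treat the 7 sizes as pigeonholes.
In the worst case we take at most 21 of each size, but all 12 M10 and all 2 M4 (fewer than 21), giving 12 + 21 + 21 + 21 + 2 + 21 + 21 = 119.
One more screw then forces some size to 22, so 119 + 1 = 120.

120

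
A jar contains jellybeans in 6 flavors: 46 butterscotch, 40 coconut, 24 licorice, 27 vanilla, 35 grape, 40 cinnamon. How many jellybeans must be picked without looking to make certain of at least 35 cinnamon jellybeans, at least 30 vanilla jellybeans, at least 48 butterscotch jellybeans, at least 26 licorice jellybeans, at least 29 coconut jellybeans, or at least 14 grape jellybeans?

The worst case stops just short of every target: all 46 butterscotch, 28 coconut, all 24 licorice, all 27 vanilla, 13 grape, 34 cinnamon — 46 + 28 + 24 + 27 + 13 + 34 = 172 jellybeans.
One more jellybean must push some flavor to its target, so 172 + 1 = 173.

173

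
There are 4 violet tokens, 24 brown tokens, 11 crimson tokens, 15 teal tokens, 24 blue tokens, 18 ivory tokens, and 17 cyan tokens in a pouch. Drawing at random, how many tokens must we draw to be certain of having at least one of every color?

110

The hardest color to obtain is violet: we could draw every other token first — 113 − 4 = 109 tokens — without a single violet one.
The next draw must be violet, so 109 + 1 = 110.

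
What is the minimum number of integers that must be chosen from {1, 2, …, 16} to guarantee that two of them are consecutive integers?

Partition {1, …, 16} into 8 pairs: {1,2}, {3,4}, …, {15,16}.
Choosing 8 integers — say the 8 even numbers 2, 4, …, 16 — takes one from each pair and avoids the property.
Choosing 9 forces two into the same pair by pigeonhole, and those are consecutive. So 9.

9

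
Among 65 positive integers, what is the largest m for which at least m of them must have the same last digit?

7

If each of the 10 possible last digits held at most 6, the total would be at most 10 × 6 = 60 < 65, a contradiction.
So at least one holds ⌈65/10⌉ = 7.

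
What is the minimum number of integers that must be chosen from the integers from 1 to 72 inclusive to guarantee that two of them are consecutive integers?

Partition {1, …, 72} into 36 pairs: {1,2}, {3,4}, …, {71,72}.
Choosing 36 integers — say the 36 even numbers 2, 4, …, 72 — takes one from each pair and avoids the property.
Choosing 37 forces two into the same pair by pigeonhole, and those are consecutive. So 37.

37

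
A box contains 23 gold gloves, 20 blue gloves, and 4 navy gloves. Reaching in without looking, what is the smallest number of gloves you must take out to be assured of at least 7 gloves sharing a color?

Treat the 3 colors as pigeonholes.
In the worst case we take at most 6 of each color, but all 4 navy (fewer than 6), giving 6 + 6 + 4 = 16.
One more glove then forces some color to 7, so 16 + 1 = 17.

17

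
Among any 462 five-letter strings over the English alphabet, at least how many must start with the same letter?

18

There are 26 possible first letters, which serve as the pigeonholes.
If each of the 26 possible first letters held at most 17, the total would be at most 26 × 17 = 442 < 462, a contradiction.
So at least one holds ⌈462/26⌉ = 18.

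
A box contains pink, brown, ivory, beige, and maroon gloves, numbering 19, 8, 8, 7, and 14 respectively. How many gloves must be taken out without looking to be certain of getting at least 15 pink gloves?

The worst case draws every non-pink glove first: 8 + 8 + 7 + 14 = 37.
The next 15 draws are then forced to be pink, giving 37 + 15 = 52.

52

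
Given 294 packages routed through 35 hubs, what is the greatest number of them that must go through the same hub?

If each of the 35 hubs held at most 8, the total would be at most 35 × 8 = 280 < 294, a contradiction.
So at least one holds ⌈294/35⌉ = 9.

9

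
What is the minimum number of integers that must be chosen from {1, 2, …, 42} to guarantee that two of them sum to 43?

22

Partition {1, …, 42} into 21 pairs: {1,42}, {2,41}, …, {21,22}.
Choosing 21 integers — say the integers 1 through 21 — takes one from each pair and avoids the property.
Choosing 22 forces two into the same pair by pigeonhole, and those sum to 43. So 22.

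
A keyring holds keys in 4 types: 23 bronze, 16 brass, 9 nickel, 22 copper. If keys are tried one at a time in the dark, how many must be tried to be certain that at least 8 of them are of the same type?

29

Treat the 4 types as pigeonholes.
The worst case takes 7 keys of each type without reaching 8 of any: 4 × 7 = 28.
The next key must bring some type to 8, so 28 + 1 = 29.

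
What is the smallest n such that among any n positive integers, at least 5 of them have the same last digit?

41

There are 10 possible last digits acting as pigeonholes.
With 10 × 4 = 40 positive integers we could place exactly 4 in each, with no class reaching 5.
One more forces some class to hold 5, so 40 + 1 = 41.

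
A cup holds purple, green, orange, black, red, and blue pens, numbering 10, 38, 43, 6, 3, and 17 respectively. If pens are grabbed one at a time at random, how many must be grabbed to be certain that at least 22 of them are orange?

The worst case draws every non-orange pen first: 10 + 38 + 6 + 3 + 17 = 74.
The next 22 draws are then forced to be orange, giving 74 + 22 = 96.

96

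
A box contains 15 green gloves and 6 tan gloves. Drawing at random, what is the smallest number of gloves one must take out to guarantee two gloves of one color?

The worst case takes 1 glove of each color without reaching 2 of any: 2 × 1 = 2.
The next glove must bring some color to 2, so 2 + 1 = 3.

3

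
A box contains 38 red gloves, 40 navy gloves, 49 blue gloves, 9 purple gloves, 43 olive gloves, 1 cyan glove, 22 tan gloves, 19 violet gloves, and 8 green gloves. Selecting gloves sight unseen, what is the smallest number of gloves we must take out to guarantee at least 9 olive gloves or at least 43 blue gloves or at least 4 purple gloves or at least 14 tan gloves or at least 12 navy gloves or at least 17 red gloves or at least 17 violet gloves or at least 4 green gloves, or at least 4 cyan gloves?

114

Each of the 9 colors has its own threshold; avoid all of them simultaneously.
The worst case stops just short of every target: 16 red, 11 navy, 42 blue, 3 purple, 8 olive, all 1 cyan, 13 tan, 16 violet, 3 green — 16 + 11 + 42 + 3 + 8 + 1 + 13 + 16 + 3 = 113 gloves.
One more glove must push some color to its target, so 113 + 1 = 114.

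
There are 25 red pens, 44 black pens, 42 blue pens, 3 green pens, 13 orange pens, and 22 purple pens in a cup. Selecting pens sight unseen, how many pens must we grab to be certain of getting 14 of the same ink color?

Treat the 6 ink colors as pigeonholes.
In the worst case we take at most 13 of each ink color, but all 3 green (fewer than 13), giving 13 + 13 + 13 + 3 + 13 + 13 = 68.
One more pen then forces some ink color to 14, so 68 + 1 = 69.

69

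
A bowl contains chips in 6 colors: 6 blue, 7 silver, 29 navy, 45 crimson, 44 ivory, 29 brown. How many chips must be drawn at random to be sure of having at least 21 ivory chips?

The worst case draws every non-ivory chip first: 6 + 7 + 29 + 45 + 29 = 116.
The next 21 draws are then forced to be ivory, giving 116 + 21 = 137.

137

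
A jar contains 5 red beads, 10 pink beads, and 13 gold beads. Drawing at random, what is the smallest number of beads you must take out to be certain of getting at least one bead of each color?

The hardest color to obtain is red: we could draw every other bead first — 28 − 5 = 23 beads — without a single red one.
The next draw must be red, so 23 + 1 = 24.

24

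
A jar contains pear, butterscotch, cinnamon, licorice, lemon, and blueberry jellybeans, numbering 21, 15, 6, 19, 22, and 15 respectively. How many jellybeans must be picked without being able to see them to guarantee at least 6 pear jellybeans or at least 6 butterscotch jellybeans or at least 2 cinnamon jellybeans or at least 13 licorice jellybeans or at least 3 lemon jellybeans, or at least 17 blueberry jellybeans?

41

The worst case stops just short of every target: 5 pear, 5 butterscotch, 1 cinnamon, 12 licorice, 2 lemon, all 15 blueberry — 5 + 5 + 1 + 12 + 2 + 15 = 40 jellybeans.
One more jellybean must push some flavor to its target, so 40 + 1 = 41.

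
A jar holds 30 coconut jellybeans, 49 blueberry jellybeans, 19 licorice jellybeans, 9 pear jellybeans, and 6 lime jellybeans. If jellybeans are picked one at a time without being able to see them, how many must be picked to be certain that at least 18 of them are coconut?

The worst case draws every non-coconut jellybean first: 49 + 19 + 9 + 6 = 83.
The next 18 draws are then forced to be coconut, giving 83 + 18 = 101.

101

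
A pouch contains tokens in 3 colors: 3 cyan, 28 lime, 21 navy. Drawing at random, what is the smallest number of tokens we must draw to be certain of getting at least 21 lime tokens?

The worst case draws every non-lime token first: 3 + 21 = 24.
The next 21 draws are then forced to be lime, giving 24 + 21 = 45.

45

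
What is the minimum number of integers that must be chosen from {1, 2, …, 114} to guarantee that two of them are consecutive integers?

Partition {1, …, 114} into 57 pairs: {1,2}, {3,4}, …, {113,114}.
Choosing 57 integers — say the 57 even numbers 2, 4, …, 114 — takes one from each pair and avoids the property.
Choosing 58 forces two into the same pair by pigeonhole, and those are consecutive. So 58.

58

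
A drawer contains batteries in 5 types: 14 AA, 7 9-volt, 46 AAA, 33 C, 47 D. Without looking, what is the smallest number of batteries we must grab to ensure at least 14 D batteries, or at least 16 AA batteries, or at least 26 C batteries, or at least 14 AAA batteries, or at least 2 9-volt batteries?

The worst case stops just short of every target: all 14 AA, 1 9-volt, 13 AAA, 25 C, 13 D — 14 + 1 + 13 + 25 + 13 = 66 batteries.
One more battery must push some type to its target, so 66 + 1 = 67.

67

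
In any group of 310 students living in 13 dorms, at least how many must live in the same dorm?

24

The 310 students fall into 13 dorms.
If each of the 13 dorms held at most 23, the total would be at most 13 × 23 = 299 < 310, a contradiction.
So at least one holds ⌈310/13⌉ = 24.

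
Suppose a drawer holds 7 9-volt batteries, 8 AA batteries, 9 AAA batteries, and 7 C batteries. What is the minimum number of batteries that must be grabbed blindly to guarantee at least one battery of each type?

25

The hardest type to obtain is 9-volt: we could draw every other battery first — 31 − 7 = 24 batteries — without a single 9-volt one.
The next draw must be 9-volt, so 24 + 1 = 25.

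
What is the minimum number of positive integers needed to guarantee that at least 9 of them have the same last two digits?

801

There are 100 possible two-digit endings acting as pigeonholes.
With 100 × 8 = 800 positive integers we could place exactly 8 in each, with no class reaching 9.
One more forces some class to hold 9, so 800 + 1 = 801.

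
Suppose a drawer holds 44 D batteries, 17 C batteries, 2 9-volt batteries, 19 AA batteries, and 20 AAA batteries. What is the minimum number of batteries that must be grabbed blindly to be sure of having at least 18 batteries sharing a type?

Treat the 5 types as pigeonholes.
In the worst case we take at most 17 of each type, but all 2 9-volt (fewer than 17), giving 17 + 17 + 2 + 17 + 17 = 70.
One more battery then forces some type to 18, so 70 + 1 = 71.

71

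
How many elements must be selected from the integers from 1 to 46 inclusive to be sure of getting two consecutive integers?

24

Partition {1, …, 46} into 23 pairs: {1,2}, {3,4}, …, {45,46}.
Choosing 23 integers — say the 23 even numbers 2, 4, …, 46 — takes one from each pair and avoids the property.
Choosing 24 forces two into the same pair by pigeonhole, and those are consecutive. So 24.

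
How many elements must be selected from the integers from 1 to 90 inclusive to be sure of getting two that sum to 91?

46

Partition {1, …, 90} into 45 pairs: {1,90}, {2,89}, …, {45,46}.
Choosing 45 integers — say the integers 1 through 45 — takes one from each pair and avoids the property.
Choosing 46 forces two into the same pair by pigeonhole, and those sum to 91. So 46.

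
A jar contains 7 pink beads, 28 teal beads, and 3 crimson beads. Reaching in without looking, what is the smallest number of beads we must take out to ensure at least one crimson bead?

36

The worst case draws every non-crimson bead first: 7 + 28 = 35.
The next draw is then forced to be crimson, giving 35 + 1 = 36.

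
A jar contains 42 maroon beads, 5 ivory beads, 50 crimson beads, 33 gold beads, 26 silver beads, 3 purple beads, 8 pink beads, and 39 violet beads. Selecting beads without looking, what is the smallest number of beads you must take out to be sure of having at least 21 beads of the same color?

117

In the worst case we take at most 20 of each color, but all 5 ivory, all 3 purple, and all 8 pink (fewer than 20), giving 20 + 5 + 20 + 20 + 20 + 3 + 8 + 20 = 116.
One more bead then forces some color to 21, so 116 + 1 = 117.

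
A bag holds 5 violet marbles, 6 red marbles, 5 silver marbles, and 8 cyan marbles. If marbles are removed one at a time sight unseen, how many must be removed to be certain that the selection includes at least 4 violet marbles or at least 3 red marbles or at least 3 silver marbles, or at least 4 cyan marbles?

Each of the 4 colors has its own threshold; avoid all of them simultaneously.
The worst case stops just short of every target: 3 violet, 2 red, 2 silver, 3 cyan — 3 + 2 + 2 + 3 = 10 marbles.
One more marble must push some color to its target, so 10 + 1 = 11.

11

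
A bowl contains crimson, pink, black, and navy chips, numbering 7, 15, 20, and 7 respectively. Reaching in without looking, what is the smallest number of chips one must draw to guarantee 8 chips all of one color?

Treat the 4 colors as pigeonholes.
The worst case takes 7 chips of each color without reaching 8 of any: 4 × 7 = 28.
The next chip must bring some color to 8, so 28 + 1 = 29.

29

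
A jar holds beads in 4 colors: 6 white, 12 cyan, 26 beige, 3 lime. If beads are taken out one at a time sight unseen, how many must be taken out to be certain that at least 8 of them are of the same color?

24

In the worst case we take at most 7 of each color, but all 6 white and all 3 lime (fewer than 7), giving 6 + 7 + 7 + 3 = 23.
One more bead then forces some color to 8, so 23 + 1 = 24.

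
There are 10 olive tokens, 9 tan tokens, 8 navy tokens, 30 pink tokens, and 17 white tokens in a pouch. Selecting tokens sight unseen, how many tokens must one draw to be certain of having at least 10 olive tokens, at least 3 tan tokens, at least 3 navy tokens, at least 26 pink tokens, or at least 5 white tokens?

The worst case stops just short of every target: 9 olive, 2 tan, 2 navy, 25 pink, 4 white — 9 + 2 + 2 + 25 + 4 = 42 tokens.
One more token must push some color to its target, so 42 + 1 = 43.

43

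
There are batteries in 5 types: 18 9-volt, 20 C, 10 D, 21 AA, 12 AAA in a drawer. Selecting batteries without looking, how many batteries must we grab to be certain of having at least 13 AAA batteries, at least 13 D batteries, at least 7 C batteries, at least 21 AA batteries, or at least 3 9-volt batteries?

The worst case stops just short of every target: 2 9-volt, 6 C, all 10 D, 20 AA, 12 AAA — 2 + 6 + 10 + 20 + 12 = 50 batteries.
One more battery must push some type to its target, so 50 + 1 = 51.

51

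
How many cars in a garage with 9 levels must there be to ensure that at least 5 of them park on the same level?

37

There are 9 levels acting as pigeonholes.
With 9 × 4 = 36 cars we could place exactly 4 in each, with no class reaching 5.
One more forces some class to hold 5, so 36 + 1 = 37.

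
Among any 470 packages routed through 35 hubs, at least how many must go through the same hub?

If each of the 35 hubs held at most 13, the total would be at most 35 × 13 = 455 < 470, a contradiction.
So at least one holds ⌈470/35⌉ = 14.

14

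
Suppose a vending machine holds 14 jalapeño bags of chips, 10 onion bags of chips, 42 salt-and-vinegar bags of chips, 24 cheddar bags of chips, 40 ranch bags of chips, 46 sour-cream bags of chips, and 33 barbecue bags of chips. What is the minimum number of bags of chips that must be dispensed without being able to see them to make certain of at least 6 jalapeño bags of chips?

The worst case draws every non-jalapeño bag of chips first: 10 + 42 + 24 + 40 + 46 + 33 = 195.
The next 6 draws are then forced to be jalapeño, giving 195 + 6 = 201.

201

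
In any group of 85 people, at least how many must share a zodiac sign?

8

There are 12 zodiac signs, which serve as the pigeonholes.
If each of the 12 zodiac signs held at most 7, the total would be at most 12 × 7 = 84 < 85, a contradiction.
So at least one holds ⌈85/12⌉ = 8.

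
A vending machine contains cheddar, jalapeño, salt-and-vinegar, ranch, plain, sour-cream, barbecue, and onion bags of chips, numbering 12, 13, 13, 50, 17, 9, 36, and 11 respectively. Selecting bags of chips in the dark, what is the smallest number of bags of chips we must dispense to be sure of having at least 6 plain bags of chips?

The worst case draws every non-plain bag of chips first: 12 + 13 + 13 + 50 + 9 + 36 + 11 = 144.
The next 6 draws are then forced to be plain, giving 144 + 6 = 150.

150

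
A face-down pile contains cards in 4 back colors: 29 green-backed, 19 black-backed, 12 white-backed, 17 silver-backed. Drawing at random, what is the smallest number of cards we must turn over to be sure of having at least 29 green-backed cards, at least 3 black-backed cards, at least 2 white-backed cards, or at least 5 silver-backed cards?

The worst case stops just short of every target: 28 green-backed, 2 black-backed, 1 white-backed, 4 silver-backed — 28 + 2 + 1 + 4 = 35 cards.
One more card must push some back color to its target, so 35 + 1 = 36.

36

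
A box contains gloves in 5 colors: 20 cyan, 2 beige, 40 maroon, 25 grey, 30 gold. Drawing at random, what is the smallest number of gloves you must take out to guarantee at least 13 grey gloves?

To avoid grey gloves as long as possible, exhaust the other 4 colors first.
The worst case draws every non-grey glove first: 20 + 2 + 40 + 30 = 92.
The next 13 draws are then forced to be grey, giving 92 + 13 = 105.

105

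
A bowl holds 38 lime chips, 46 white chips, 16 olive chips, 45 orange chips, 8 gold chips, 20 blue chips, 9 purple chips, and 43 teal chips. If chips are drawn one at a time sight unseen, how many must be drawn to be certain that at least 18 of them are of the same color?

In the worst case we take at most 17 of each color, but all 16 olive, all 8 gold, and all 9 purple (fewer than 17), giving 17 + 17 + 16 + 17 + 8 + 17 + 9 + 17 = 118.
One more chip then forces some color to 18, so 118 + 1 = 119.

119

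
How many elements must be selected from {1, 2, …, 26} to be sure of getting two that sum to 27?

14

Partition {1, …, 26} into 13 pairs: {1,26}, {2,25}, …, {13,14}.
Choosing 13 integers — say the integers 1 through 13 — takes one from each pair and avoids the property.
Choosing 14 forces two into the same pair by pigeonhole, and those sum to 27. So 14.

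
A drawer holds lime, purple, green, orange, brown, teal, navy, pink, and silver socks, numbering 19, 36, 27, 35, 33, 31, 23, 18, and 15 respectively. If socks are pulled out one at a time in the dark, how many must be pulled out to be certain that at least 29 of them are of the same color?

Treat the 9 colors as pigeonholes.
In the worst case we take at most 28 of each color, but all 19 lime, all 27 green, all 23 navy, all 18 pink, and all 15 silver (fewer than 28), giving 19 + 28 + 27 + 28 + 28 + 28 + 23 + 18 + 15 = 214.
One more sock then forces some color to 29, so 214 + 1 = 215.

215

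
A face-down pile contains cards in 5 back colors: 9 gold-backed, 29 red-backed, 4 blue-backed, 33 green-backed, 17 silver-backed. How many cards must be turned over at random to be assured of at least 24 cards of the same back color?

77

In the worst case we take at most 23 of each back color, but all 9 gold-backed, all 4 blue-backed, and all 17 silver-backed (fewer than 23), giving 9 + 23 + 4 + 23 + 17 = 76.
One more card then forces some back color to 24, so 76 + 1 = 77.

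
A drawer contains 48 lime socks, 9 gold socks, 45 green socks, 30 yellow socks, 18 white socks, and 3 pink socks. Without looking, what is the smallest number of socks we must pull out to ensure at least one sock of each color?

The hardest color to obtain is pink: we could draw every other sock first — 153 − 3 = 150 socks — without a single pink one.
The next draw must be pink, so 150 + 1 = 151.

151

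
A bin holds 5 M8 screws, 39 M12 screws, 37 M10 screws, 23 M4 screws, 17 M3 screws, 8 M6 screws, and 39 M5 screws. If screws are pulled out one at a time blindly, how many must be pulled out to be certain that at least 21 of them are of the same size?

111

In the worst case we take at most 20 of each size, but all 5 M8, all 17 M3, and all 8 M6 (fewer than 20), giving 5 + 20 + 20 + 20 + 17 + 8 + 20 = 110.
One more screw then forces some size to 21, so 110 + 1 = 111.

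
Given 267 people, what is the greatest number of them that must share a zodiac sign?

If each of the 12 zodiac signs held at most 22, the total would be at most 12 × 22 = 264 < 267, a contradiction.
So at least one holds ⌈267/12⌉ = 23.

23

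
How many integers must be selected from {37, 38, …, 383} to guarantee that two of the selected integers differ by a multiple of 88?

Use the pigeonhole principle on residue classes: group the integers by remainder mod 88; there are 88 residue classes, each nonempty in this range.
Choosing one from each class (88 integers) avoids any shared remainder.
One more choice must repeat a class, so two differ by a multiple of 88. Hence 88 + 1 = 89.

89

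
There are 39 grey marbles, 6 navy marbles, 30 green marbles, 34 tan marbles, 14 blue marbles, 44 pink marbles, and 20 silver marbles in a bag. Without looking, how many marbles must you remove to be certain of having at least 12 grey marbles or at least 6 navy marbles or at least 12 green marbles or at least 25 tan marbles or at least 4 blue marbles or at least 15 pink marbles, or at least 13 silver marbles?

The worst case stops just short of every target: 11 grey, 5 navy, 11 green, 24 tan, 3 blue, 14 pink, 12 silver — 11 + 5 + 11 + 24 + 3 + 14 + 12 = 80 marbles.
One more marble must push some color to its target, so 80 + 1 = 81.

81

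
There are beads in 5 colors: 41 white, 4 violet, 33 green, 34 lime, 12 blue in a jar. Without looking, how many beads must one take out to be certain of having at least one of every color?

The hardest color to obtain is violet: we could draw every other bead first — 124 − 4 = 120 beads — without a single violet one.
The next draw must be violet, so 120 + 1 = 121.

121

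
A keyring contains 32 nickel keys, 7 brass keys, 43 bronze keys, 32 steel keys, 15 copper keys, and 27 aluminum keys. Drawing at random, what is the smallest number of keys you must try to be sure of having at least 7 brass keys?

To avoid brass keys as long as possible, exhaust the other 5 types first.
The worst case draws every non-brass key first: 32 + 43 + 32 + 15 + 27 = 149.
The next 7 draws are then forced to be brass, giving 149 + 7 = 156.

156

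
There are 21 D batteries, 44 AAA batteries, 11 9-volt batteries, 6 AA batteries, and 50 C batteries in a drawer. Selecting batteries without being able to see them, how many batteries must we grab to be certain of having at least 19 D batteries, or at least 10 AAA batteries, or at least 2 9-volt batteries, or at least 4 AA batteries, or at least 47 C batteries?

The worst case stops just short of every target: 18 D, 9 AAA, 1 9-volt, 3 AA, 46 C — 18 + 9 + 1 + 3 + 46 = 77 batteries.
One more battery must push some type to its target, so 77 + 1 = 78.

78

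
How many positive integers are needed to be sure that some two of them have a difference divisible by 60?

61

Two integers differ by a multiple of 60 exactly when they share a remainder mod 60.
There are 60 residue classes mod 60, so 60 integers can all lie in distinct classes.
One more integer must repeat a residue, giving a difference divisible by 60. So n = 60 + 1 = 61.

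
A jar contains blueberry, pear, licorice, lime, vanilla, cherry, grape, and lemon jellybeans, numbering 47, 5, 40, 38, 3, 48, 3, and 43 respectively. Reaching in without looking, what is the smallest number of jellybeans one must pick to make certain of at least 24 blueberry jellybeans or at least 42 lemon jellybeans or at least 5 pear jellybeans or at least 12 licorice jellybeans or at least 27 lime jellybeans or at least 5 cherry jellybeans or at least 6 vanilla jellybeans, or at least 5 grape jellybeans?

116

The worst case stops just short of every target: 23 blueberry, 4 pear, 11 licorice, 26 lime, all 3 vanilla, 4 cherry, all 3 grape, 41 lemon — 23 + 4 + 11 + 26 + 3 + 4 + 3 + 41 = 115 jellybeans.
One more jellybean must push some flavor to its target, so 115 + 1 = 116.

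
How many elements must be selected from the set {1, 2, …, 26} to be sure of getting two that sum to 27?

14

Partition {1, …, 26} into 13 pairs: {1,26}, {2,25}, …, {13,14}.
Choosing 13 integers — say the integers 1 through 13 — takes one from each pair and avoids the property.
Choosing 14 forces two into the same pair by pigeonhole, and those sum to 27. So 14.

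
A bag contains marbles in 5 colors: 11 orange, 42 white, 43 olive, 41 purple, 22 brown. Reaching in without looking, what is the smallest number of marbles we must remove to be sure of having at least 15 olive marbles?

To avoid olive marbles as long as possible, exhaust the other 4 colors first.
The worst case draws every non-olive marble first: 11 + 42 + 41 + 22 = 116.
The next 15 draws are then forced to be olive, giving 116 + 15 = 131.

131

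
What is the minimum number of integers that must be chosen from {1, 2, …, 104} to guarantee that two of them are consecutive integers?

53

Partition {1, …, 104} into 52 pairs: {1,2}, {3,4}, …, {103,104}.
Choosing 52 integers — say the 52 even numbers 2, 4, …, 104 — takes one from each pair and avoids the property.
Choosing 53 forces two into the same pair by pigeonhole, and those are consecutive. So 53.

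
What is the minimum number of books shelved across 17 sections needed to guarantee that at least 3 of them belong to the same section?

There are 17 sections acting as pigeonholes.
With 17 × 2 = 34 books we could place exactly 2 in each, with no class reaching 3.
One more forces some class to hold 3, so 34 + 1 = 35.

35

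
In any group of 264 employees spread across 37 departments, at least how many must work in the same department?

If each of the 37 departments held at most 7, the total would be at most 37 × 7 = 259 < 264, a contradiction.
So at least one holds ⌈264/37⌉ = 8.

8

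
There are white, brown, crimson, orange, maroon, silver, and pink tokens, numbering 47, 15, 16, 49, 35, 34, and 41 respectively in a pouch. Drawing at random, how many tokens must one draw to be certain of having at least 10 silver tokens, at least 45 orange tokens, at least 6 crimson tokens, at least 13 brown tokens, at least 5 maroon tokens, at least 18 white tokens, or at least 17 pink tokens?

Each of the 7 colors has its own threshold; avoid all of them simultaneously.
The worst case stops just short of every target: 17 white, 12 brown, 5 crimson, 44 orange, 4 maroon, 9 silver, 16 pink — 17 + 12 + 5 + 44 + 4 + 9 + 16 = 107 tokens.
One more token must push some color to its target, so 107 + 1 = 108.

108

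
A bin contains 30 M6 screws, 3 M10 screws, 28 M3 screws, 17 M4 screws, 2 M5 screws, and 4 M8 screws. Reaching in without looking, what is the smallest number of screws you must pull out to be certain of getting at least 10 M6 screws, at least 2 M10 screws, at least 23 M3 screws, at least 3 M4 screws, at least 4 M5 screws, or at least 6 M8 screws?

41

The worst case stops just short of every target: 9 M6, 1 M10, 22 M3, 2 M4, all 2 M5, all 4 M8 — 9 + 1 + 22 + 2 + 2 + 4 = 40 screws.
One more screw must push some size to its target, so 40 + 1 = 41.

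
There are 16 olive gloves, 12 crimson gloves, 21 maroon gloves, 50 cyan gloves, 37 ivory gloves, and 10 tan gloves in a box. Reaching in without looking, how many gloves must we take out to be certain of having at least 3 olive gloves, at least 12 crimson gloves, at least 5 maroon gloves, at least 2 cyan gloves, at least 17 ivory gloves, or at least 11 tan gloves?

Each of the 6 colors has its own threshold; avoid all of them simultaneously.
The worst case stops just short of every target: 2 olive, 11 crimson, 4 maroon, 1 cyan, 16 ivory, 10 tan — 2 + 11 + 4 + 1 + 16 + 10 = 44 gloves.
One more glove must push some color to its target, so 44 + 1 = 45.

45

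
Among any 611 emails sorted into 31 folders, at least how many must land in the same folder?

The 611 emails fall into 31 folders.
If each of the 31 folders held at most 19, the total would be at most 31 × 19 = 589 < 611, a contradiction.
So at least one holds ⌈611/31⌉ = 20.

20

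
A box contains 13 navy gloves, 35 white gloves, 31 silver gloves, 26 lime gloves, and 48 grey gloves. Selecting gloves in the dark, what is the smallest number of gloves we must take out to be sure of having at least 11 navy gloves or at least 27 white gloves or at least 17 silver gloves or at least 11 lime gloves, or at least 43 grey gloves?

The worst case stops just short of every target: 10 navy, 26 white, 16 silver, 10 lime, 42 grey — 10 + 26 + 16 + 10 + 42 = 104 gloves.
One more glove must push some color to its target, so 104 + 1 = 105.

105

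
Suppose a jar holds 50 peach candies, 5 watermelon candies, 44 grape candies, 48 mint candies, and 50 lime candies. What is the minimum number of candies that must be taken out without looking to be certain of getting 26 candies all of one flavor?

106

In the worst case we take at most 25 of each flavor, but all 5 watermelon (fewer than 25), giving 25 + 5 + 25 + 25 + 25 = 105.
One more candy then forces some flavor to 26, so 105 + 1 = 106.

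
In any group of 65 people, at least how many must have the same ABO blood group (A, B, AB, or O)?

17

There are 4 ABO blood groups, which serve as the pigeonholes.
If each of the 4 ABO blood groups held at most 16, the total would be at most 4 × 16 = 64 < 65, a contradiction.
So at least one holds ⌈65/4⌉ = 17.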